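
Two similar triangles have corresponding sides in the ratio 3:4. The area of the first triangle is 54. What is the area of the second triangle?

The ratio of areas of similar triangles = (side ratio)^2.
Side ratio = 3:4, so area ratio = 9:16.
Area of the second triangle / Area of the first triangle = 16/9
Area of the second triangle = 54 * 16/9 = 96

96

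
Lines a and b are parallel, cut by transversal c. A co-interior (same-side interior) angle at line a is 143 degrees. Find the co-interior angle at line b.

Co-interior angles (same-side interior) formed by parallel lines and a transversal are supplementary (sum to 180 degrees).
The given angle is 143 degrees.
The co-interior angle = 180 - 143 = 37 degrees.

37 degrees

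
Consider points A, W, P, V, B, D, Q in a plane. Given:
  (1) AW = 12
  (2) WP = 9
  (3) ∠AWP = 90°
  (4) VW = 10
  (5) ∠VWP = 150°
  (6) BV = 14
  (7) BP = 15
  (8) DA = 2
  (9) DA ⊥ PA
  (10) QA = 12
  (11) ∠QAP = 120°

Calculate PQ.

Step 1: By the law of cosines on triangle PWA: PA² = 9² + 12² − 2·9·12·cos(90°) = 225, so PA = 15.
Step 2: By the law of cosines on triangle PAQ: PQ² = 15² + 12² − 2·15·12·cos(120°) = 549, so PQ = 3·√61.

Therefore, the length of PQ = 3·√61.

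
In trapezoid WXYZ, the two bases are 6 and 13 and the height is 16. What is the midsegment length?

midsegment = (6 + 13) / 2 = 19 / 2 = 19/2

19/2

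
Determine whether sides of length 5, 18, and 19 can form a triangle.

Sort the sides: 5, 18, 19.
It suffices to check that the sum of the two smallest exceeds the largest:
5 + 18 = 23 > 19. ✓
Yes, a valid triangle can be formed.

Yes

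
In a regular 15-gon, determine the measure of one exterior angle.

Each exterior angle of a regular n-gon is 360 / n.
For n = 15: 360 / 15 = 24 degrees.

24 degrees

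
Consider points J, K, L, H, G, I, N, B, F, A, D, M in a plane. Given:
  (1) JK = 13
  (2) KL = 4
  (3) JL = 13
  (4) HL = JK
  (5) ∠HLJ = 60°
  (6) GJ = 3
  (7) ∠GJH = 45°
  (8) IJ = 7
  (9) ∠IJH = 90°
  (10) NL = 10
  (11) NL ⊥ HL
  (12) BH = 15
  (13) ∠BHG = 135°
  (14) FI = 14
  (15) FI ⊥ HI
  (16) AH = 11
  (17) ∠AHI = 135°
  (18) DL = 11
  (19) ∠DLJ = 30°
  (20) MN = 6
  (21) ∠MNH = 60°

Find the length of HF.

From the given relations: HL = JK = 13.
Step 1: By the law of cosines on triangle JLH: JH² = 13² + 13² − 2·13·13·cos(60°) = 169, so JH = 13.
Step 2: By the law of cosines on triangle HJI: HI² = 13² + 7² − 2·13·7·cos(90°) = 218, so HI ≈ 14.76.
Step 3: By the law of cosines on triangle HIF: HF² = 14.76² + 14² − 2·14.76·14·cos(90°) = 414, so HF = 3·√46.

Therefore, the length of HF = 3·√46.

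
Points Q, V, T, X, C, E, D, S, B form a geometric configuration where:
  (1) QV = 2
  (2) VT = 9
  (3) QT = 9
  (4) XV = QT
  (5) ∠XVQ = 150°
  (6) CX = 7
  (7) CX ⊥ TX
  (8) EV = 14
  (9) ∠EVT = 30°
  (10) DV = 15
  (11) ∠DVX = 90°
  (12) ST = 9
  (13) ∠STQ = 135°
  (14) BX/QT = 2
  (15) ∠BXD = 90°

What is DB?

From the given relations: XV = QT = 9; BX = 2·QT = 2·9 = 18.
Step 1: By the law of cosines on triangle DVX: DX² = 15² + 9² − 2·15·9·cos(90°) = 306, so DX = 3·√34.
Step 2: By the law of cosines on triangle DXB: DB² = (3·√34)² + 18² − 2·3·√34·18·cos(90°) = 630, so DB = 3·√70.

Therefore, the length of DB = 3·√70.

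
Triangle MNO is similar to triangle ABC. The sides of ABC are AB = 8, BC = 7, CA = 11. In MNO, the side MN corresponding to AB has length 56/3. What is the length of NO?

Since the triangles are similar, the ratio of corresponding sides is constant.
Scale factor k = MN / AB = 56/3 / 8 = 7/3
NO = k * BC = 7/3 * 7 = 49/3

49/3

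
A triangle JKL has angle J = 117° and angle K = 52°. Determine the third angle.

The interior angles sum to 180°: angle L = 180 - 117 - 52 = 11°.
The triangle is obtuse (angles 117°, 52°, 11°).

11 degrees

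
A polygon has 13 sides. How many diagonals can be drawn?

Total line segments between 13 vertices = C(13,2) = 78.
Subtract the 13 sides: 78 - 13 = 65 diagonals.

65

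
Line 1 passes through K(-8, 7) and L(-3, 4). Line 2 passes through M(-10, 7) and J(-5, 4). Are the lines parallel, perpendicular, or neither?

Slope of line 1: m1 = (4 - 7)/(-3 - -8) = -3/5 = -3/5
Slope of line 2: m2 = (4 - 7)/(-5 - -10) = -3/5 = -3/5
Since m1 = m2 = -3/5, the lines are parallel.

Parallel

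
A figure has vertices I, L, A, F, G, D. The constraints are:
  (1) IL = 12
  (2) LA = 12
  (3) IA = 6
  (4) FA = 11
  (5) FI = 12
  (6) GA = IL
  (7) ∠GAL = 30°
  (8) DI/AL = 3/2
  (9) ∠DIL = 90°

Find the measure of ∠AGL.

From the given relations: GA = IL = 12.
Step 1: By the law of cosines on triangle GAL: GL² = 12² + 12² − 2·12·12·cos(30°) = 38.58, so GL ≈ 6.21.
Step 2: By the inverse law of cosines on triangle AGL: cos(∠AGL) = (12² + 6.21² − 12²) / (2·12·6.21) = 38.58/149.08 = 0.2588, so ∠AGL = 75°.

Therefore, the measure of angle ∠AGL = 75°.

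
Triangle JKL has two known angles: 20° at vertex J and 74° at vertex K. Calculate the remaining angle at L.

angle L = 180 - 20 - 74 = 86 degrees.

86 degrees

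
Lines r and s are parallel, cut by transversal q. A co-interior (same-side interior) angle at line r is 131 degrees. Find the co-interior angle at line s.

Co-interior (same-side interior) angles are between the parallel lines on the same side of the transversal.
Unlike corresponding or alternate interior angles, they are supplementary rather than equal.
So the angle = 180 - 131 = 49 degrees.

49 degrees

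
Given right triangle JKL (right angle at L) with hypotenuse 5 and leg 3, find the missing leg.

KL = sqrt(5^2 - 3^2) = sqrt(16) = 4

4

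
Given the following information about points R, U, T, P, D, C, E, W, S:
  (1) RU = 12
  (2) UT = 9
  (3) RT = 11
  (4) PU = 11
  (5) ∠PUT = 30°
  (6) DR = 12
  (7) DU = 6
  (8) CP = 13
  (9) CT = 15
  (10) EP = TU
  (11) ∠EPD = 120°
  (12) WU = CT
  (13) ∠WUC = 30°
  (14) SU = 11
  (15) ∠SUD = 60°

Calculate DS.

Step 1: By the law of cosines on triangle DUS: DS² = 6² + 11² − 2·6·11·cos(60°) = 91, so DS = √91.

Therefore, the length of DS = √91.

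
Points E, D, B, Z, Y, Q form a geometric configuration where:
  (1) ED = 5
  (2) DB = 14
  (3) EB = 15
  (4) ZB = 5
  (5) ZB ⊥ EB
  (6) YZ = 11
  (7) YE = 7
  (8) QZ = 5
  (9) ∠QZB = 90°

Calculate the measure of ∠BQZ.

Step 1: By the law of cosines on triangle QZB: QB² = 5² + 5² − 2·5·5·cos(90°) = 50, so QB = 5·√2.
Step 2: By the inverse law of cosines on triangle BQZ: cos(∠BQZ) = ((5·√2)² + 5² − 5²) / (2·5·√2·5) = 50/70.71 = 0.7071, so ∠BQZ = 45°.

Therefore, the measure of angle ∠BQZ = 45°.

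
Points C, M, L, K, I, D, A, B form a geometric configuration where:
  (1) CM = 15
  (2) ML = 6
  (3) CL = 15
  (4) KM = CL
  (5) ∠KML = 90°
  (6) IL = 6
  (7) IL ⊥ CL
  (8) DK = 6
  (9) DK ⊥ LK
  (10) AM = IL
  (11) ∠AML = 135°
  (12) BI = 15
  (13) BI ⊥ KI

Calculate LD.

From the given relations: KM = CL = 15.
Step 1: By the law of cosines on triangle LMK: LK² = 6² + 15² − 2·6·15·cos(90°) = 261, so LK = 3·√29.
Step 2: By the law of cosines on triangle LKD: LD² = (3·√29)² + 6² − 2·3·√29·6·cos(90°) = 297, so LD = 3·√33.

Therefore, the length of LD = 3·√33.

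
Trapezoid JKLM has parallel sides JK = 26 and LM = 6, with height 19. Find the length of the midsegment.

The midsegment (median) of a trapezoid connects the midpoints of the non-parallel sides.
Its length is the average of the two bases: (26 + 6) / 2 = 16.

16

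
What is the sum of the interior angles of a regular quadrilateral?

The sum of interior angles of an n-sided polygon is (n - 2) * 180.
For n = 4: (4 - 2) * 180 = 2 * 180 = 360 degrees.

360 degrees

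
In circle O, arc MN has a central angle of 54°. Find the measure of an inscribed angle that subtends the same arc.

By the inscribed angle theorem, the inscribed angle is half the central angle.
Inscribed angle = 54° / 2 = 27°

27°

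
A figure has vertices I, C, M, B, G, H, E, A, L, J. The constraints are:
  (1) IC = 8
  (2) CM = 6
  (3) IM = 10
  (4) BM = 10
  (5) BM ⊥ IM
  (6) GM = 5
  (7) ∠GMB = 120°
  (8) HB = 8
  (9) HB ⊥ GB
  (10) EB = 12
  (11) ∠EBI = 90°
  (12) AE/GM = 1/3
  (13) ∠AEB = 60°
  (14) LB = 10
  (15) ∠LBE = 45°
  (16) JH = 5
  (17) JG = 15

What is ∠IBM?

Step 1: By the law of cosines on triangle BMI: BI² = 10² + 10² − 2·10·10·cos(90°) = 200, so BI = 10·√2.
Step 2: By the inverse law of cosines on triangle IBM: cos(∠IBM) = ((10·√2)² + 10² − 10²) / (2·10·√2·10) = 200/282.84 = 0.7071, so ∠IBM = 45°.

Therefore, the measure of angle ∠IBM = 45°.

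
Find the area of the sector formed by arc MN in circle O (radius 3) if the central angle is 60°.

Sector area = π(3²)(1/6) = 3*pi/2

3*pi/2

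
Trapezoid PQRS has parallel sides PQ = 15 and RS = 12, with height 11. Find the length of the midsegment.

The midsegment of a trapezoid = (base1 + base2) / 2
midsegment = (15 + 12) / 2
midsegment = 27 / 2
midsegment = 27/2

27/2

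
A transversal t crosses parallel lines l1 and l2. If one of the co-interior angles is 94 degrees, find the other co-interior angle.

Co-interior angles (same-side interior) formed by parallel lines and a transversal are supplementary (sum to 180 degrees).
The given angle is 94 degrees.
The co-interior angle = 180 - 94 = 86 degrees.

86 degrees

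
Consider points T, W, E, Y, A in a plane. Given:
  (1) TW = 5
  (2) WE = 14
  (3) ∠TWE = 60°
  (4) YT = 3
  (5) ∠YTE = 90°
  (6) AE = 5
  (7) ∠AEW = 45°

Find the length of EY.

Step 1: By the law of cosines on triangle EWT: ET² = 14² + 5² − 2·14·5·cos(60°) = 151, so ET = √151.
Step 2: By the law of cosines on triangle ETY: EY² = √151² + 3² − 2·√151·3·cos(90°) = 160, so EY = 4·√10.

Therefore, the length of EY = 4·√10.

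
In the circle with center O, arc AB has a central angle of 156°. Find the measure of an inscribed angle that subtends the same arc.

An inscribed angle intercepts an arc from a point on the circle, while the central angle intercepts the same arc from the center.
The inscribed angle is always half the central angle: 156° / 2 = 78°.

78°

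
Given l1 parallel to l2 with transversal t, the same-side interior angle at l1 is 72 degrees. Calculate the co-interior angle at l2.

Co-interior angles sum to 180: 180 - 72 = 108 degrees.

108 degrees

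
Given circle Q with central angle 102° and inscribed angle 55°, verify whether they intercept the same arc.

By the inscribed angle theorem, the inscribed angle for a central angle of 102° should be 102° / 2 = 51°.
The given inscribed angle is 55°, which does not equal 51°.
Therefore, no, they do not correspond to the same arc.

No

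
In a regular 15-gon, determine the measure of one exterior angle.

Each exterior angle of a regular n-gon is 360 / n.
For n = 15: 360 / 15 = 24 degrees.

24 degrees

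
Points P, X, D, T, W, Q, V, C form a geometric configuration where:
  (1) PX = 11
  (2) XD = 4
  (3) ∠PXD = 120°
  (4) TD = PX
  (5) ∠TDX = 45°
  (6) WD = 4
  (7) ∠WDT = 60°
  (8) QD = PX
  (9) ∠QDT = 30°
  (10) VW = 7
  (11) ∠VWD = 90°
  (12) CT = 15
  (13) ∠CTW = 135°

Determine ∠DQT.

From the given relations: QD = PX = 11; TD = PX = 11.
Step 1: By the law of cosines on triangle QDT: QT² = 11² + 11² − 2·11·11·cos(30°) = 32.42, so QT ≈ 5.69.
Step 2: By the inverse law of cosines on triangle DQT: cos(∠DQT) = (11² + 5.69² − 11²) / (2·11·5.69) = 32.42/125.27 = 0.2588, so ∠DQT = 75°.

Therefore, the measure of angle ∠DQT = 75°.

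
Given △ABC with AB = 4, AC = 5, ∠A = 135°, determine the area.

Area = (1/2) * AB * AC * sin(A)
Area = (1/2) * 4 * 5 * sin(135°)
Area = (1/2) * 4 * 5 * sqrt(2)/2
Area = 5*sqrt(2)

5*sqrt(2)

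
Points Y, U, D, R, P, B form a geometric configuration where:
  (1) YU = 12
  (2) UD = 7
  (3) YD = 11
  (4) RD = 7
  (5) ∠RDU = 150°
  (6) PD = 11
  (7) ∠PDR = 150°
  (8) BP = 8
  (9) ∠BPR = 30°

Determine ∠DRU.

Step 1: By the law of cosines on triangle RDU: RU² = 7² + 7² − 2·7·7·cos(150°) = 182.87, so RU ≈ 13.52.
Step 2: By the inverse law of cosines on triangle DRU: cos(∠DRU) = (7² + 13.52² − 7²) / (2·7·13.52) = 182.87/189.32 = 0.9659, so ∠DRU = 15°.

Therefore, the measure of angle ∠DRU = 15°.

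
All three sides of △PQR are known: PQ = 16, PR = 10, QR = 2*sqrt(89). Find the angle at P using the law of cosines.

When all three sides of a triangle are known, the law of cosines can be rearranged to find any angle.
cos(C) = (a² + b² - c²) / (2ab) gives cos(P) = 0.
Taking the inverse cosine: P = 90°.

90°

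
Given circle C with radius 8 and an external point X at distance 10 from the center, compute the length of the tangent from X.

tangent = √(d² - r²) = √(10² - 8²) = √(100 - 64) = √36 = 6

6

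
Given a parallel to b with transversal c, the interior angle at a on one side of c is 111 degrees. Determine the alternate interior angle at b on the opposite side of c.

Alternate interior angles are equal: 111 degrees.

111 degrees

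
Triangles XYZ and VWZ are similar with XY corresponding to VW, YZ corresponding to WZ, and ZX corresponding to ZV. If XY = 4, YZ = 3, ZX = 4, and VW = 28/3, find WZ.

Since the triangles are similar, the ratio of corresponding sides is constant.
Scale factor k = VW / XY = 28/3 / 4 = 7/3
WZ = k * YZ = 7/3 * 3 = 7

7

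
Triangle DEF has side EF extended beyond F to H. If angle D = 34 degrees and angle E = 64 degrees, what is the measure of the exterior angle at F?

The interior angle at F is 180 - 34 - 64 = 82 degrees.
The exterior angle and interior angle at F are supplementary:
Exterior angle = 180 - 82 = 98 degrees.

98 degrees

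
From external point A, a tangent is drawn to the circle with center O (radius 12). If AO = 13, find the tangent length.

Let T be the point of tangency. Then OT ⊥ AT (radius ⊥ tangent).
In right triangle OTA: OA² = OT² + AT²
13² = 12² + AT²
AT² = 25, AT = 5

5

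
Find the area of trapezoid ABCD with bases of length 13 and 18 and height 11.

Area = (13 + 18) * 11 / 2 = 341 / 2 = 341/2

341/2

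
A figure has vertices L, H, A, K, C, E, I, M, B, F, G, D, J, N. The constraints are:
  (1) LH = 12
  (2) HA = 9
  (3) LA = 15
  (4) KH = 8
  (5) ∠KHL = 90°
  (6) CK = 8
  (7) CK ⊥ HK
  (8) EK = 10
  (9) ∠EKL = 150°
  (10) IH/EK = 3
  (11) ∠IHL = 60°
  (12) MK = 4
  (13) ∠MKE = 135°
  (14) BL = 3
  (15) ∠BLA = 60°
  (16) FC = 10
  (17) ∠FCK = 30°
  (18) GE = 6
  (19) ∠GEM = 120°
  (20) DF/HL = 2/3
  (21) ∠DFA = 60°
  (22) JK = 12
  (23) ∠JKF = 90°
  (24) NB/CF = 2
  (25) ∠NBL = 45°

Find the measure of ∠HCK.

Step 1: By the law of cosines on triangle CKH: CH² = 8² + 8² − 2·8·8·cos(90°) = 128, so CH = 8·√2.
Step 2: By the inverse law of cosines on triangle HCK: cos(∠HCK) = ((8·√2)² + 8² − 8²) / (2·8·√2·8) = 128/181.02 = 0.7071, so ∠HCK = 45°.

Therefore, the measure of angle ∠HCK = 45°.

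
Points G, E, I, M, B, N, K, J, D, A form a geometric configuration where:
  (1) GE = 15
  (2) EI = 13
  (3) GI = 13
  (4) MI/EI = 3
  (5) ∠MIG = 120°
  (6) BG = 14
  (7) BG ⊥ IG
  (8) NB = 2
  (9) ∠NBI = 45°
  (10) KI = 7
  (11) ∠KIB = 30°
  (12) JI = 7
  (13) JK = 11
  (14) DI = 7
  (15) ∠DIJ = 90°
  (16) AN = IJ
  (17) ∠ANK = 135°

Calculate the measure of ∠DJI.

Step 1: By the law of cosines on triangle JID: JD² = 7² + 7² − 2·7·7·cos(90°) = 98, so JD = 7·√2.
Step 2: By the inverse law of cosines on triangle DJI: cos(∠DJI) = ((7·√2)² + 7² − 7²) / (2·7·√2·7) = 98/138.59 = 0.7071, so ∠DJI = 45°.

Therefore, the measure of angle ∠DJI = 45°.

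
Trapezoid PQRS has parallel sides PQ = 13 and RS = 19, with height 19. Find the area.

Area = (13 + 19) * 19 / 2 = 608 / 2 = 304

304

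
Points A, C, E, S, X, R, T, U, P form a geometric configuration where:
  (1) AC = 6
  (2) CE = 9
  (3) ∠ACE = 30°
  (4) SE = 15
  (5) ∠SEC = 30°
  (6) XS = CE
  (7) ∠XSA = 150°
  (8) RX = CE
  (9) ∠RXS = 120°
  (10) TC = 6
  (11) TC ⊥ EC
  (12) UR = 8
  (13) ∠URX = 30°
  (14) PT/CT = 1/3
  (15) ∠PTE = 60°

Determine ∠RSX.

From the given relations: XS = CE = 9; RX = CE = 9.
Step 1: By the law of cosines on triangle SXR: SR² = 9² + 9² − 2·9·9·cos(120°) = 243, so SR = 9·√3.
Step 2: By the inverse law of cosines on triangle RSX: cos(∠RSX) = ((9·√3)² + 9² − 9²) / (2·9·√3·9) = 243/280.59 = 0.866, so ∠RSX = 30°.

Therefore, the measure of angle ∠RSX = 30°.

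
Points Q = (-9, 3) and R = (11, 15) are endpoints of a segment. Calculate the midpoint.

M = ((x₁ + x₂)/2, (y₁ + y₂)/2)
= ((-9 + 11)/2, (3 + 15)/2)
= (2/2, 18/2) = (1, 9)

(1, 9)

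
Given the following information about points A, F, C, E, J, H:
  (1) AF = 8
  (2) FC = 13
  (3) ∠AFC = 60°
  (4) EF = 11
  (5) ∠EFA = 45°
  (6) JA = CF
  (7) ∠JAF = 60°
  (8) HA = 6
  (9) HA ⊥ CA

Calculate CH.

Step 1: By the law of cosines on triangle CFA: CA² = 13² + 8² − 2·13·8·cos(60°) = 129, so CA = √129.
Step 2: By the law of cosines on triangle CAH: CH² = √129² + 6² − 2·√129·6·cos(90°) = 165, so CH = √165.

Therefore, the length of CH = √165.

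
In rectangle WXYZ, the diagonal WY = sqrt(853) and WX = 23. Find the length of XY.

Using the Pythagorean theorem: d^2 = a^2 + b^2
b^2 = d^2 - a^2
b^2 = 853 - 529
b^2 = 324
b = sqrt(324) = 18

18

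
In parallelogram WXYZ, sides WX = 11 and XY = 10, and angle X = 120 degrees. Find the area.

Area = 11 * 10 * sin(120°) = 110 * sqrt(3)/2 = 55*sqrt(3)

55*sqrt(3)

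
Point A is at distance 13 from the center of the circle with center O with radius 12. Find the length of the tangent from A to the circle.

tangent = √(d² - r²) = √(13² - 12²) = √(169 - 144) = √25 = 5

5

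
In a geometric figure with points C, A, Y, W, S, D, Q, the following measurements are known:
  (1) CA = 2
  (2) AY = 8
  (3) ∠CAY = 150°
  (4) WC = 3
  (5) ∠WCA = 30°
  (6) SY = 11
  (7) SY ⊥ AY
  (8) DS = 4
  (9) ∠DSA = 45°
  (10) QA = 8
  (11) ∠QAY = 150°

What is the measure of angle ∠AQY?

Step 1: By the law of cosines on triangle QAY: QY² = 8² + 8² − 2·8·8·cos(150°) = 238.85, so QY ≈ 15.45.
Step 2: By the inverse law of cosines on triangle AQY: cos(∠AQY) = (8² + 15.45² − 8²) / (2·8·15.45) = 238.85/247.28 = 0.9659, so ∠AQY = 15°.

Therefore, the measure of angle ∠AQY = 15°.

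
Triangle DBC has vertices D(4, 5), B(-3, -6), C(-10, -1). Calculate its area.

Shoelace: Area = (1/2)|4(-6--1) + -3(-1-5) + -10(5--6)| = (1/2)(112) = 56

56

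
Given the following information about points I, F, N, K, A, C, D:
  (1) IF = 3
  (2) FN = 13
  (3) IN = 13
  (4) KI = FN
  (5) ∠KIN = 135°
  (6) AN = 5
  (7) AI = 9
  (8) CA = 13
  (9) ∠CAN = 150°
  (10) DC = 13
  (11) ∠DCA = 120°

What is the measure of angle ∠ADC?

Step 1: By the law of cosines on triangle DCA: DA² = 13² + 13² − 2·13·13·cos(120°) = 507, so DA = 13·√3.
Step 2: By the inverse law of cosines on triangle ADC: cos(∠ADC) = ((13·√3)² + 13² − 13²) / (2·13·√3·13) = 507/585.43 = 0.866, so ∠ADC = 30°.

Therefore, the measure of angle ∠ADC = 30°.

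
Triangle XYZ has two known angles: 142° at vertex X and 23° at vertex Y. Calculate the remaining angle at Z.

angle Z = 180 - 142 - 23 = 15 degrees.

15 degrees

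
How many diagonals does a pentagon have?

The number of diagonals in an n-gon is n(n - 3)/2.
For n = 5: 5(5 - 3)/2 = 5 × 2 / 2 = 5.

5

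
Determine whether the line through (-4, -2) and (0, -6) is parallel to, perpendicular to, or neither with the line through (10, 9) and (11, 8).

Slope of line 1: m1 = (-6 - -2)/(0 - -4) = -4/4 = -1
Slope of line 2: m2 = (8 - 9)/(11 - 10) = -1/1 = -1
Two lines are parallel if and only if they have equal slopes (or both are vertical).
Here m1 = m2 = -1, confirming the lines are parallel.

Parallel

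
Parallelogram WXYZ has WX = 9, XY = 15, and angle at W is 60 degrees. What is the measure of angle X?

Consecutive angles are supplementary: angle X = 180 - 60 = 120 degrees.

120 degrees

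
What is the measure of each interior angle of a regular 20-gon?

Each interior angle of a regular n-gon is (n - 2) * 180 / n.
For n = 20: (20 - 2) * 180 / 20 = 3240/20 = 162 degrees.

162 degrees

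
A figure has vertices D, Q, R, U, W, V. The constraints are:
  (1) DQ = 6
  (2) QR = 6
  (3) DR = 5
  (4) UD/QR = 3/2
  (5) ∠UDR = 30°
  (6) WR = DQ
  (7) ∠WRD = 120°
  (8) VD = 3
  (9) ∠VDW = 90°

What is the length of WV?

From the given relations: WR = DQ = 6.
Step 1: By the law of cosines on triangle DRW: DW² = 5² + 6² − 2·5·6·cos(120°) = 91, so DW = √91.
Step 2: By the law of cosines on triangle WDV: WV² = √91² + 3² − 2·√91·3·cos(90°) = 100, so WV = 10.

Therefore, the length of WV = 10.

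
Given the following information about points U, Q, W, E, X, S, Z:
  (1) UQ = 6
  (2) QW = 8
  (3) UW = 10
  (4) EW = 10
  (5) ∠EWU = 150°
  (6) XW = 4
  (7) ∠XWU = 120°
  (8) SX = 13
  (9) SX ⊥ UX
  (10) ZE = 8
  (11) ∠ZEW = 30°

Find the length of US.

Step 1: By the law of cosines on triangle UWX: UX² = 10² + 4² − 2·10·4·cos(120°) = 156, so UX = 2·√39.
Step 2: By the law of cosines on triangle UXS: US² = (2·√39)² + 13² − 2·2·√39·13·cos(90°) = 325, so US = 5·√13.

Therefore, the length of US = 5·√13.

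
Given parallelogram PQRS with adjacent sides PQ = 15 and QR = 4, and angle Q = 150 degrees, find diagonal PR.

Using the law of cosines:
d^2 = 15^2 + 4^2 - 2(15)(4)cos(150 degrees)
d^2 = 225 + 16 - 120*-sqrt(3)/2
d^2 = 60*sqrt(3) + 241
d = sqrt(60*sqrt(3) + 241)

sqrt(60*sqrt(3) + 241)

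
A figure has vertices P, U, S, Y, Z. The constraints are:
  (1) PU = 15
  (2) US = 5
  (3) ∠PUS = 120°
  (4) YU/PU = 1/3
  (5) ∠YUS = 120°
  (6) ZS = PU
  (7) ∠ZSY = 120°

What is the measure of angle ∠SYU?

From the given relations: YU = 1/3·PU = 1/3·15 = 5.
Step 1: By the law of cosines on triangle YUS: YS² = 5² + 5² − 2·5·5·cos(120°) = 75, so YS = 5·√3.
Step 2: By the inverse law of cosines on triangle SYU: cos(∠SYU) = ((5·√3)² + 5² − 5²) / (2·5·√3·5) = 75/86.6 = 0.866, so ∠SYU = 30°.

Therefore, the measure of angle ∠SYU = 30°.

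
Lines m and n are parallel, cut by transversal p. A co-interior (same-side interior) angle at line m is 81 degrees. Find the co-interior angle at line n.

Co-interior angles (same-side interior) formed by parallel lines and a transversal are supplementary (sum to 180 degrees).
The given angle is 81 degrees.
The co-interior angle = 180 - 81 = 99 degrees.

99 degrees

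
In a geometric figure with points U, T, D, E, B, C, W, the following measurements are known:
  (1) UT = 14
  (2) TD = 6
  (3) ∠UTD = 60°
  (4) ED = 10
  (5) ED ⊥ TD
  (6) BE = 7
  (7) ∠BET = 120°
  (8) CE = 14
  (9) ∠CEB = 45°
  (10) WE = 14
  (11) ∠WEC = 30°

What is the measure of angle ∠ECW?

Step 1: By the law of cosines on triangle CEW: CW² = 14² + 14² − 2·14·14·cos(30°) = 52.52, so CW ≈ 7.25.
Step 2: By the inverse law of cosines on triangle ECW: cos(∠ECW) = (14² + 7.25² − 14²) / (2·14·7.25) = 52.52/202.91 = 0.2588, so ∠ECW = 75°.

Therefore, the measure of angle ∠ECW = 75°.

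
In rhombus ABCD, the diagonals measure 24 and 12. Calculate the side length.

The diagonals of a rhombus bisect each other at right angles.
Half-diagonals: 24/2 = 12 and 12/2 = 6
side = sqrt(12^2 + 6^2)
side = sqrt(144 + 36)
side = sqrt(180) = 6*sqrt(5)

6*sqrt(5)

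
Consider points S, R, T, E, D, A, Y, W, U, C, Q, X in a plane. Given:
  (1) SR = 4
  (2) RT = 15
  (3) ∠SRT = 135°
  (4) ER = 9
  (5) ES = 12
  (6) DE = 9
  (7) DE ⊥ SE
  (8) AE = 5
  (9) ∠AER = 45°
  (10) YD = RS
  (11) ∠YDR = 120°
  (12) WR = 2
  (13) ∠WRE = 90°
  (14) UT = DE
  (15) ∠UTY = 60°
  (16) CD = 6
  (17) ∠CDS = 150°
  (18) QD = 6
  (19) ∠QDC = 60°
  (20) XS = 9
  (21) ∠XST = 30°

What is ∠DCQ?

Step 1: By the law of cosines on triangle CDQ: CQ² = 6² + 6² − 2·6·6·cos(60°) = 36, so CQ = 6.
Step 2: By the inverse law of cosines on triangle DCQ: cos(∠DCQ) = (6² + 6² − 6²) / (2·6·6) = 36/72 = 0.5, so ∠DCQ = 60°.

Therefore, the measure of angle ∠DCQ = 60°.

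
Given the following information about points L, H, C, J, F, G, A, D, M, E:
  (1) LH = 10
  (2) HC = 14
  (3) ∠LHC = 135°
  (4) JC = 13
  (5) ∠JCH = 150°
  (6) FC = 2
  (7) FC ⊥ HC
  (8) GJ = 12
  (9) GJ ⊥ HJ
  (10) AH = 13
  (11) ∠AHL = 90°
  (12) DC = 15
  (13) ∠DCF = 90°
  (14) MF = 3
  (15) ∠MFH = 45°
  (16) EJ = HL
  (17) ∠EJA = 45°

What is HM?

Step 1: By the law of cosines on triangle FCH: FH² = 2² + 14² − 2·2·14·cos(90°) = 200, so FH = 10·√2.
Step 2: By the law of cosines on triangle HFM: HM² = (10·√2)² + 3² − 2·10·√2·3·cos(45°) = 149, so HM = √149.

Therefore, the length of HM = √149.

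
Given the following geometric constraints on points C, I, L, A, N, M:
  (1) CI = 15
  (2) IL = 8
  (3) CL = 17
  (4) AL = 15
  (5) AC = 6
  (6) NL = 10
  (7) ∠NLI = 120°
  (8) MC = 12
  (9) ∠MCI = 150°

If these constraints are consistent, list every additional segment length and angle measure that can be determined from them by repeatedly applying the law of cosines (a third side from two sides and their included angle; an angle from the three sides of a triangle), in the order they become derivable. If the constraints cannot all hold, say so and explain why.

The constraints are consistent. Derivable facts, in order:
After 1 step:
- IM ≈ 26.09
- IN = 2·√61
- ∠ACL = 60.65°
- ∠ALC = 20.4°
- ∠CAL = 98.95°
- ∠CIL = 90°
- ∠CLI = 61.93°
- ∠ICL = 28.07°
After 2 steps:
- ∠CIM = 13.29°
- ∠CMI = 16.71°
- ∠INL = 26.33°
- ∠LIN = 33.67°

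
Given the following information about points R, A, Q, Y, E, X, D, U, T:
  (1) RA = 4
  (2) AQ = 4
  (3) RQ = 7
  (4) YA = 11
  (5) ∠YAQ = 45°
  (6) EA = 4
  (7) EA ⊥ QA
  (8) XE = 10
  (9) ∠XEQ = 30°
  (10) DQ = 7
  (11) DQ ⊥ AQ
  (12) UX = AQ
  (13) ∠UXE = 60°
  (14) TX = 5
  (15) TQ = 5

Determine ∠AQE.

Step 1: By the law of cosines on triangle QAE: QE² = 4² + 4² − 2·4·4·cos(90°) = 32, so QE = 4·√2.
Step 2: By the inverse law of cosines on triangle AQE: cos(∠AQE) = (4² + (4·√2)² − 4²) / (2·4·4·√2) = 32/45.25 = 0.7071, so ∠AQE = 45°.

Therefore, the measure of angle ∠AQE = 45°.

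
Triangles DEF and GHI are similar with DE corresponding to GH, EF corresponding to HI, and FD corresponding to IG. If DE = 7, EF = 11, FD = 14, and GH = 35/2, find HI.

k = 35/2/7 = 5/2. HI = 5/2 * 11 = 55/2.

55/2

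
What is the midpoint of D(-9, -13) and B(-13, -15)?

The midpoint is the average of the coordinates:
x: (-9 + -13)/2 = -11
y: (-13 + -15)/2 = -14
Midpoint = (-11, -14)

(-11, -14)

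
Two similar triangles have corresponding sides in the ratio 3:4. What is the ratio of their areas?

Area ratio = (side ratio)^2 = (3/4)^2 = 9:16.

9:16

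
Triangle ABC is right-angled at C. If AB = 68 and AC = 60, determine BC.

Rearranging the Pythagorean theorem to solve for the unknown leg:
leg^2 = hypotenuse^2 - known_leg^2 = 4624 - 3600 = 1024
leg = sqrt(1024) = 32.

32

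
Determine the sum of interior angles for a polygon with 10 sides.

The sum of interior angles of an n-sided polygon is (n - 2) * 180.
For n = 10: (10 - 2) * 180 = 8 * 180 = 1440 degrees.

1440 degrees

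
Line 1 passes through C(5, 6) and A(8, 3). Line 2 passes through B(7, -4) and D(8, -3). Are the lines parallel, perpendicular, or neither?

Slope of line 1: m1 = (3 - 6)/(8 - 5) = -3/3 = -1
Slope of line 2: m2 = (-3 - -4)/(8 - 7) = 1/1 = 1
m1 * m2 = -1, so perpendicular.

Perpendicular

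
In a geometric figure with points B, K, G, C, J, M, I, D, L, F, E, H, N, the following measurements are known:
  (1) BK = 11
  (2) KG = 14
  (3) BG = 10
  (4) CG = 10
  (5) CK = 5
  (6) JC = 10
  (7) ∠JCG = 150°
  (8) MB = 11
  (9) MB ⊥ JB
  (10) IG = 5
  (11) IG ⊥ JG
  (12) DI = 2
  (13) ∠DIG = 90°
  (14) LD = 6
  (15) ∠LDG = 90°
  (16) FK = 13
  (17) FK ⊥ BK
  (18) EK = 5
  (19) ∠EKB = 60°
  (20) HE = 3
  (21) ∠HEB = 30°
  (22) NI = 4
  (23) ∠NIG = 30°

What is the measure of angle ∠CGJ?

Step 1: By the law of cosines on triangle GCJ: GJ² = 10² + 10² − 2·10·10·cos(150°) = 373.21, so GJ ≈ 19.32.
Step 2: By the inverse law of cosines on triangle CGJ: cos(∠CGJ) = (10² + 19.32² − 10²) / (2·10·19.32) = 373.21/386.37 = 0.9659, so ∠CGJ = 15°.

Therefore, the measure of angle ∠CGJ = 15°.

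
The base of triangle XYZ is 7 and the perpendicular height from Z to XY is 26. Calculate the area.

Area = (1/2)(7)(26) = 91

91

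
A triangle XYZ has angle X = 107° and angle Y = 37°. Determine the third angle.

Let angle Z = x. Then 107 + 37 + x = 180.
x = 180 - 144 = 36 degrees.

36 degrees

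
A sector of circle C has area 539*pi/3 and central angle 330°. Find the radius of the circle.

Sector area A = πr² × θ/360, so r² = 360A / (πθ).
r² = 360 × 539*pi/3 / (π × 330)
r² = 196
r = 14

14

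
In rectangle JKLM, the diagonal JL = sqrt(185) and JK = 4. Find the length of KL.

Using the Pythagorean theorem: d^2 = a^2 + b^2
b^2 = d^2 - a^2
b^2 = 185 - 16
b^2 = 169
b = sqrt(169) = 13

13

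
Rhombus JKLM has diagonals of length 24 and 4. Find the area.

Area of a rhombus = (d1 * d2) / 2
Area = (24 * 4) / 2
Area = 96 / 2
Area = 48

48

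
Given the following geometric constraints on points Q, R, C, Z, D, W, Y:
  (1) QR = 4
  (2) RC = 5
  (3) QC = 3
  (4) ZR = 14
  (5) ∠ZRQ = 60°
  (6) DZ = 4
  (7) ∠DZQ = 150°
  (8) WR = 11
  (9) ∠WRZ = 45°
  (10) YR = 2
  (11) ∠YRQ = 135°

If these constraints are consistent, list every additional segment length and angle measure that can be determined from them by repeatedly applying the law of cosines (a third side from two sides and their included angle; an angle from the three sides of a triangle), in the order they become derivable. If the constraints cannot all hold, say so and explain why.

The constraints are consistent. Derivable facts, in order:
After 1 step:
- QY ≈ 5.6
- QZ = 2·√39
- ZW ≈ 9.96
- ∠CQR = 90°
- ∠CRQ = 36.87°
- ∠QCR = 53.13°
After 2 steps:
- QD ≈ 16.08
- ∠QYR = 30.36°
- ∠QZR = 16.1°
- ∠RQY = 14.64°
- ∠RQZ = 103.9°
- ∠RWZ = 83.66°
- ∠RZW = 51.34°
After 3 steps:
- ∠DQZ = 7.15°
- ∠QDZ = 22.85°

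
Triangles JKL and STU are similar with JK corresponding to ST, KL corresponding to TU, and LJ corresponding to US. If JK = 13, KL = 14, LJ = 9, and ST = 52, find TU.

Similar triangles have proportional sides. Setting up the proportion:
ST / JK = TU / KL
52 / 13 = TU / 14
TU = 14 * 52 / 13 = 56.

56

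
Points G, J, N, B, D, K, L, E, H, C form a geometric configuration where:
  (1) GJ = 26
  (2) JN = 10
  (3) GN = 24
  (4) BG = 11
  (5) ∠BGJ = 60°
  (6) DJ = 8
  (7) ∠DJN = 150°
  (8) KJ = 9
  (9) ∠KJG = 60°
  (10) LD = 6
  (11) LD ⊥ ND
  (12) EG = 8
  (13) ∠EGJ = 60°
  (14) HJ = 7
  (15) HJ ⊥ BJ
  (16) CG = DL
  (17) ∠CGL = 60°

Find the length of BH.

Step 1: By the law of cosines on triangle BGJ: BJ² = 11² + 26² − 2·11·26·cos(60°) = 511, so BJ ≈ 22.61.
Step 2: By the law of cosines on triangle BJH: BH² = 22.61² + 7² − 2·22.61·7·cos(90°) = 560, so BH = 4·√35.

Therefore, the length of BH = 4·√35.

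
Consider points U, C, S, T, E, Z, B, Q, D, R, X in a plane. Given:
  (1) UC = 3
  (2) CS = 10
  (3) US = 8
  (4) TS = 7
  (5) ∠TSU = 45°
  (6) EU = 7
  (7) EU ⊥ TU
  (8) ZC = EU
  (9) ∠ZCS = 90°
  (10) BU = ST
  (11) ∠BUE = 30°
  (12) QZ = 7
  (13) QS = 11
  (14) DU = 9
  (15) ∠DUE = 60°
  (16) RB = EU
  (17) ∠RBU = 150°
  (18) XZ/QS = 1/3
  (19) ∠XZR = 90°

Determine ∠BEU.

From the given relations: BU = ST = 7.
Step 1: By the law of cosines on triangle EUB: EB² = 7² + 7² − 2·7·7·cos(30°) = 13.13, so EB ≈ 3.62.
Step 2: By the inverse law of cosines on triangle BEU: cos(∠BEU) = (3.62² + 7² − 7²) / (2·3.62·7) = 13.13/50.73 = 0.2588, so ∠BEU = 75°.

Therefore, the measure of angle ∠BEU = 75°.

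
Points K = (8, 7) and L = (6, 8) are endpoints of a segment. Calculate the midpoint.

M = ((x₁ + x₂)/2, (y₁ + y₂)/2)
= ((8 + 6)/2, (7 + 8)/2)
= (14/2, 15/2) = (7, 15/2)

(7, 15/2)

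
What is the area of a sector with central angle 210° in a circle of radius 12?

Sector area = π(12²)(7/12) = 84*pi

84*pi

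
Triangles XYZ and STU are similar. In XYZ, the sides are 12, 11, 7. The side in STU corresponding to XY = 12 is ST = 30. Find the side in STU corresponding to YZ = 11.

Since the triangles are similar, the ratio of corresponding sides is constant.
Scale factor k = ST / XY = 30 / 12 = 5/2
TU = k * YZ = 5/2 * 11 = 55/2

55/2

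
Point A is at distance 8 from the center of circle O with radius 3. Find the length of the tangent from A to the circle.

Let T be the point of tangency. Then OT ⊥ AT (radius ⊥ tangent).
In right triangle OTA: OA² = OT² + AT²
8² = 3² + AT²
AT² = 55, AT = sqrt(55)

sqrt(55)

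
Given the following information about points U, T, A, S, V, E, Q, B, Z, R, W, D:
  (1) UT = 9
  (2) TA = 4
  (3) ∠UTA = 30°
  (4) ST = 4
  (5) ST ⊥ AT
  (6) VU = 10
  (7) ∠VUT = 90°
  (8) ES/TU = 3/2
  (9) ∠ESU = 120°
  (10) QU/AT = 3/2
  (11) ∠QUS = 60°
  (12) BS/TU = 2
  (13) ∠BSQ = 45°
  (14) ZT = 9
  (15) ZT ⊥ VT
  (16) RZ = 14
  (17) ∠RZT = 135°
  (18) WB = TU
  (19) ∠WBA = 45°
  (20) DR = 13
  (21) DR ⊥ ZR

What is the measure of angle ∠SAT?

Step 1: By the law of cosines on triangle ATS: AS² = 4² + 4² − 2·4·4·cos(90°) = 32, so AS = 4·√2.
Step 2: By the inverse law of cosines on triangle SAT: cos(∠SAT) = ((4·√2)² + 4² − 4²) / (2·4·√2·4) = 32/45.25 = 0.7071, so ∠SAT = 45°.

Therefore, the measure of angle ∠SAT = 45°.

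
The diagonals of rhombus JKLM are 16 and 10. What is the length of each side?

In a rhombus, the diagonals bisect each other perpendicularly, creating four congruent right triangles.
Each triangle has legs 8 (half of 16) and 5 (half of 10).
The hypotenuse of each right triangle is a side of the rhombus:
side = sqrt(8^2 + 5^2) = sqrt(89)

sqrt(89)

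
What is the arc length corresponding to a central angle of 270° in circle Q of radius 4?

Arc length = 2π(4)(3/4) = 6*pi

6*pi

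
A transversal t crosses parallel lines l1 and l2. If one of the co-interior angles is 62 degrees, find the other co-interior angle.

Co-interior (same-side interior) angles are between the parallel lines on the same side of the transversal.
Unlike corresponding or alternate interior angles, they are supplementary rather than equal.
So the angle = 180 - 62 = 118 degrees.

118 degrees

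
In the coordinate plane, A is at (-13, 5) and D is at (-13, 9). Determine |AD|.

d = sqrt((0)^2 + (4)^2) = sqrt(16) = 4

4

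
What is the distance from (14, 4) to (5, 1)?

The horizontal distance is |5 - 14| = 9 and the vertical distance is |1 - 4| = 3.
By the Pythagorean theorem, d = sqrt(9^2 + 3^2) = sqrt(90) = 3*sqrt(10).

3*sqrt(10)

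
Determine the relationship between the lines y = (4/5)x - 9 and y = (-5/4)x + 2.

Slope of line 1: m1 = 4/5
Slope of line 2: m2 = -5/4
Two lines are perpendicular when the product of their slopes is -1 (negative reciprocals).
m1 * m2 = (4/5) * (-5/4) = -1, confirming perpendicularity.

Perpendicular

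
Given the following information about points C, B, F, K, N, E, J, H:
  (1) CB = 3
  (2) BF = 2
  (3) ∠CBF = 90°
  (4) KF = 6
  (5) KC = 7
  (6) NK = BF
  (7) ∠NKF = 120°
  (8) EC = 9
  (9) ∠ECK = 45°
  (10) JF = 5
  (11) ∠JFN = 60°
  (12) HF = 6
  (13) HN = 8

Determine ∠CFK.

Step 1: By the law of cosines on triangle FBC: FC² = 2² + 3² − 2·2·3·cos(90°) = 13, so FC = √13.
Step 2: By the inverse law of cosines on triangle CFK: cos(∠CFK) = (√13² + 6² − 7²) / (2·√13·6) = 0/43.27 = 0, so ∠CFK = 90°.

Therefore, the measure of angle ∠CFK = 90°.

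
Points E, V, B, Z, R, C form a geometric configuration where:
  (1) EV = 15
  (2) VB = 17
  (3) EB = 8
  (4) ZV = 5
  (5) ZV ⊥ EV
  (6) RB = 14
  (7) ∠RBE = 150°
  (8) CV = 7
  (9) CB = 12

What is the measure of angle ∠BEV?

Step 1: By the inverse law of cosines on triangle BEV: cos(∠BEV) = (8² + 15² − 17²) / (2·8·15) = 0/240 = 0, so ∠BEV = 90°.

Therefore, the measure of angle ∠BEV = 90°.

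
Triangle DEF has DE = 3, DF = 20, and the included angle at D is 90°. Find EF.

The included angle is 90°, so the triangle is right-angled at D. The opposite side EF is the hypotenuse.
By the Pythagorean theorem: EF = sqrt(3^2 + 20^2) = sqrt(409) = sqrt(409).

sqrt(409)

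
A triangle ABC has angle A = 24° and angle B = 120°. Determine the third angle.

The interior angles sum to 180°: angle C = 180 - 24 - 120 = 36°.
The triangle is obtuse (angles 24°, 120°, 36°).

36 degrees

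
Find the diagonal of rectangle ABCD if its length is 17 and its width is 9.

Using the Pythagorean theorem:
d² = 17² + 9² = 289 + 81 = 370
d = sqrt(370)

sqrt(370)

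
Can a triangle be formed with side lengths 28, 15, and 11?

Check the triangle inequality: 15 + 11 = 26 ≤ 28.
Since the sum of two sides does not exceed the third, no triangle can be formed.

No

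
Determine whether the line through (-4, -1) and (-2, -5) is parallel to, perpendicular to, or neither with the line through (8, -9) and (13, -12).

Slope of line 1: m1 = (-5 - -1)/(-2 - -4) = -4/2 = -2
Slope of line 2: m2 = (-12 - -9)/(13 - 8) = -3/5 = -3/5
m1 != m2 and m1*m2 = 6/5 != -1. Neither.

Neither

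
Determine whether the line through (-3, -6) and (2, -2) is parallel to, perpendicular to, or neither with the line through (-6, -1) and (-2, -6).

Slope of line 1: m1 = (-2 - -6)/(2 - -3) = 4/5 = 4/5
Slope of line 2: m2 = (-6 - -1)/(-2 - -6) = -5/4 = -5/4
m1 * m2 = (4/5) * (-5/4) = -1 = -1, so the lines are perpendicular.

Perpendicular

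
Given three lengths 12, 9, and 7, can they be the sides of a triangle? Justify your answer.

Yes.
The triangle inequality requires that the sum of any two sides exceeds the third.
Here 7 + 9 = 16 > 12, so the condition is met.

Yes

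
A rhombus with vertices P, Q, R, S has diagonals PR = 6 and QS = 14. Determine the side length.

The diagonals of a rhombus bisect each other at right angles.
Half-diagonals: 6/2 = 3 and 14/2 = 7
side = sqrt(3^2 + 7^2)
side = sqrt(9 + 49)
side = sqrt(58)

sqrt(58)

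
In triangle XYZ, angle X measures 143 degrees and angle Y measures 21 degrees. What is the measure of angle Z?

angle Z = 180 - 143 - 21 = 16 degrees.

16 degrees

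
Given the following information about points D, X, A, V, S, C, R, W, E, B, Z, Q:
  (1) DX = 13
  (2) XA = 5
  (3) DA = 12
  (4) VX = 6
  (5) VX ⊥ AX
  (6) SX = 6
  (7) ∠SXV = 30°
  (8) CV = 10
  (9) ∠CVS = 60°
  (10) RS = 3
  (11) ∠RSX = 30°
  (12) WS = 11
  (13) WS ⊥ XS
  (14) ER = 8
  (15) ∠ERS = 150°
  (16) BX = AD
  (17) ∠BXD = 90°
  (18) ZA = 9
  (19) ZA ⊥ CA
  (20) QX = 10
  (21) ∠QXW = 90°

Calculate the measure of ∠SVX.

Step 1: By the law of cosines on triangle VXS: VS² = 6² + 6² − 2·6·6·cos(30°) = 9.65, so VS ≈ 3.11.
Step 2: By the inverse law of cosines on triangle SVX: cos(∠SVX) = (3.11² + 6² − 6²) / (2·3.11·6) = 9.65/37.27 = 0.2588, so ∠SVX = 75°.

Therefore, the measure of angle ∠SVX = 75°.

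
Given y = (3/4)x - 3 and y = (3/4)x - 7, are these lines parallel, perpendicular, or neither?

Slope of line 1: m1 = 3/4
Slope of line 2: m2 = 3/4
Since m1 = m2 = 3/4, the lines are parallel.

Parallel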